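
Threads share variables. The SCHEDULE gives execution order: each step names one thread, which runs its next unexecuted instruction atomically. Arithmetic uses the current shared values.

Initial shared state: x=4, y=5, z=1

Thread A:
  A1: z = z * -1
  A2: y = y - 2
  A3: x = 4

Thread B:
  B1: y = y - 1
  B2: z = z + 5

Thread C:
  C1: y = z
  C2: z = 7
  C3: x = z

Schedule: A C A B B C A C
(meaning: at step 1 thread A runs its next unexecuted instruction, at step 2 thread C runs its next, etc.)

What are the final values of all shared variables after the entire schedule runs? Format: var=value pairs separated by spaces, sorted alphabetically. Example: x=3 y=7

Step 1: thread A executes A1 (z = z * -1). Shared: x=4 y=5 z=-1. PCs: A@1 B@0 C@0
Step 2: thread C executes C1 (y = z). Shared: x=4 y=-1 z=-1. PCs: A@1 B@0 C@1
Step 3: thread A executes A2 (y = y - 2). Shared: x=4 y=-3 z=-1. PCs: A@2 B@0 C@1
Step 4: thread B executes B1 (y = y - 1). Shared: x=4 y=-4 z=-1. PCs: A@2 B@1 C@1
Step 5: thread B executes B2 (z = z + 5). Shared: x=4 y=-4 z=4. PCs: A@2 B@2 C@1
Step 6: thread C executes C2 (z = 7). Shared: x=4 y=-4 z=7. PCs: A@2 B@2 C@2
Step 7: thread A executes A3 (x = 4). Shared: x=4 y=-4 z=7. PCs: A@3 B@2 C@2
Step 8: thread C executes C3 (x = z). Shared: x=7 y=-4 z=7. PCs: A@3 B@2 C@3

Answer: x=7 y=-4 z=7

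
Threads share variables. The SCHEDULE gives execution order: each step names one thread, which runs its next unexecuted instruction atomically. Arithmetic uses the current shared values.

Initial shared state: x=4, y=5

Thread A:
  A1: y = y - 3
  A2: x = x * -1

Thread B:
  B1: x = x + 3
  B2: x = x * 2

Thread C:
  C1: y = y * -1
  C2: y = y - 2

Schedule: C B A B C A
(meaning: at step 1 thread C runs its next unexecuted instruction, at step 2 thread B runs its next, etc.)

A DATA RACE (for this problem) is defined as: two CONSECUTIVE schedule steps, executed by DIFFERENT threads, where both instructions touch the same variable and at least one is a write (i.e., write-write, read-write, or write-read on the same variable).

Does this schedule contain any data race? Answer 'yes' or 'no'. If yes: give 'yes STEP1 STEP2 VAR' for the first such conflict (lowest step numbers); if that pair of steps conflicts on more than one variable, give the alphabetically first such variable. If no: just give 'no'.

Steps 1,2: C(r=y,w=y) vs B(r=x,w=x). No conflict.
Steps 2,3: B(r=x,w=x) vs A(r=y,w=y). No conflict.
Steps 3,4: A(r=y,w=y) vs B(r=x,w=x). No conflict.
Steps 4,5: B(r=x,w=x) vs C(r=y,w=y). No conflict.
Steps 5,6: C(r=y,w=y) vs A(r=x,w=x). No conflict.

Answer: no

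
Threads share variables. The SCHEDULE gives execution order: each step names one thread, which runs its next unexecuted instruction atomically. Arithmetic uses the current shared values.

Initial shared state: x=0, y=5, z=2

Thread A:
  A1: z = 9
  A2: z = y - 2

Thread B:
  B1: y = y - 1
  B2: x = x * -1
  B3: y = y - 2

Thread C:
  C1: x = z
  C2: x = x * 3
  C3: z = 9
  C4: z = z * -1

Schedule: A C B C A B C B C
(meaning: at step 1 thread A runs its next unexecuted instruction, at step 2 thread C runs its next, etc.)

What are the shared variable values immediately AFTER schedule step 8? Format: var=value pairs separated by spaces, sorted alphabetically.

Step 1: thread A executes A1 (z = 9). Shared: x=0 y=5 z=9. PCs: A@1 B@0 C@0
Step 2: thread C executes C1 (x = z). Shared: x=9 y=5 z=9. PCs: A@1 B@0 C@1
Step 3: thread B executes B1 (y = y - 1). Shared: x=9 y=4 z=9. PCs: A@1 B@1 C@1
Step 4: thread C executes C2 (x = x * 3). Shared: x=27 y=4 z=9. PCs: A@1 B@1 C@2
Step 5: thread A executes A2 (z = y - 2). Shared: x=27 y=4 z=2. PCs: A@2 B@1 C@2
Step 6: thread B executes B2 (x = x * -1). Shared: x=-27 y=4 z=2. PCs: A@2 B@2 C@2
Step 7: thread C executes C3 (z = 9). Shared: x=-27 y=4 z=9. PCs: A@2 B@2 C@3
Step 8: thread B executes B3 (y = y - 2). Shared: x=-27 y=2 z=9. PCs: A@2 B@3 C@3

Answer: x=-27 y=2 z=9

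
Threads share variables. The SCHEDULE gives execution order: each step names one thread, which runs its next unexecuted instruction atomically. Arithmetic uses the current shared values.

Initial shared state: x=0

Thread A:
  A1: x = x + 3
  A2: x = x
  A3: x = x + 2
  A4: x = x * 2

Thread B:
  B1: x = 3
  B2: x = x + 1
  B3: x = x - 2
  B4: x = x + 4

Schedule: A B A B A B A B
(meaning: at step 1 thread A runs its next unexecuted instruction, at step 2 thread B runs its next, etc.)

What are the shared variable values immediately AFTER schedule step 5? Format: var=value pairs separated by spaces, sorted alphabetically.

Answer: x=6

Derivation:
Step 1: thread A executes A1 (x = x + 3). Shared: x=3. PCs: A@1 B@0
Step 2: thread B executes B1 (x = 3). Shared: x=3. PCs: A@1 B@1
Step 3: thread A executes A2 (x = x). Shared: x=3. PCs: A@2 B@1
Step 4: thread B executes B2 (x = x + 1). Shared: x=4. PCs: A@2 B@2
Step 5: thread A executes A3 (x = x + 2). Shared: x=6. PCs: A@3 B@2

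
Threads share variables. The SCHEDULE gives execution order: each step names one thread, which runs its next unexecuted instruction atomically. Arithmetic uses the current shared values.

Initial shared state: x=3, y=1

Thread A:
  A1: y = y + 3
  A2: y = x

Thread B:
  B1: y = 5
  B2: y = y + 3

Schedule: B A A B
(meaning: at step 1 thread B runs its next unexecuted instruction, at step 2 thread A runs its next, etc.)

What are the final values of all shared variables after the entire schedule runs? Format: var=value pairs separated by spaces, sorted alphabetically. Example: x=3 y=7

Answer: x=3 y=6

Derivation:
Step 1: thread B executes B1 (y = 5). Shared: x=3 y=5. PCs: A@0 B@1
Step 2: thread A executes A1 (y = y + 3). Shared: x=3 y=8. PCs: A@1 B@1
Step 3: thread A executes A2 (y = x). Shared: x=3 y=3. PCs: A@2 B@1
Step 4: thread B executes B2 (y = y + 3). Shared: x=3 y=6. PCs: A@2 B@2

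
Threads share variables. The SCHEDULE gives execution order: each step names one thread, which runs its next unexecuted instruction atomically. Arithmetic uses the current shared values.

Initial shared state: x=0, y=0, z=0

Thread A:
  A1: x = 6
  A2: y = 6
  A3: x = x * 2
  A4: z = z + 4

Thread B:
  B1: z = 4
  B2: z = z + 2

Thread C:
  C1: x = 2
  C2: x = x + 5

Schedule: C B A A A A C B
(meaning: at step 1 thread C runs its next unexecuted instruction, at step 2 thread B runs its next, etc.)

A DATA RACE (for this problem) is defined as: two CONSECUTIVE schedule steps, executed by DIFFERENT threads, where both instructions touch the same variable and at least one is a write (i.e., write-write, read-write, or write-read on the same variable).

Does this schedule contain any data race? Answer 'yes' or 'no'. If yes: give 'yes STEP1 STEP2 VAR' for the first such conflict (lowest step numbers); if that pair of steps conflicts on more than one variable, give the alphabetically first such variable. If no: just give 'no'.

Steps 1,2: C(r=-,w=x) vs B(r=-,w=z). No conflict.
Steps 2,3: B(r=-,w=z) vs A(r=-,w=x). No conflict.
Steps 3,4: same thread (A). No race.
Steps 4,5: same thread (A). No race.
Steps 5,6: same thread (A). No race.
Steps 6,7: A(r=z,w=z) vs C(r=x,w=x). No conflict.
Steps 7,8: C(r=x,w=x) vs B(r=z,w=z). No conflict.

Answer: no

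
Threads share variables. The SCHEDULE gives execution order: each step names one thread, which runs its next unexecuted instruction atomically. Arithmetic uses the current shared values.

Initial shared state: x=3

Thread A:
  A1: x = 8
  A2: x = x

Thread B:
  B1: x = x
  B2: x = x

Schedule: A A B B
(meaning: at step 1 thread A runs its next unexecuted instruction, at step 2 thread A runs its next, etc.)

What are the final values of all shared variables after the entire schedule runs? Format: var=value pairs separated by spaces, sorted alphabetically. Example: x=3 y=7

Answer: x=8

Derivation:
Step 1: thread A executes A1 (x = 8). Shared: x=8. PCs: A@1 B@0
Step 2: thread A executes A2 (x = x). Shared: x=8. PCs: A@2 B@0
Step 3: thread B executes B1 (x = x). Shared: x=8. PCs: A@2 B@1
Step 4: thread B executes B2 (x = x). Shared: x=8. PCs: A@2 B@2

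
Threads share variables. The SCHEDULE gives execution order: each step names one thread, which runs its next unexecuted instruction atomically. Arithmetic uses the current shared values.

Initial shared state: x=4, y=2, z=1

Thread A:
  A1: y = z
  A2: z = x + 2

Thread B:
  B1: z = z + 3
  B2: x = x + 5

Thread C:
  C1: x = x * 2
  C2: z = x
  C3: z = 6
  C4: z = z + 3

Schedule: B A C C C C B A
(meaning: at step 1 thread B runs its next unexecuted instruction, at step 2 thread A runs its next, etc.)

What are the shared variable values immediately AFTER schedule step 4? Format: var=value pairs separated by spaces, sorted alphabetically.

Answer: x=8 y=4 z=8

Derivation:
Step 1: thread B executes B1 (z = z + 3). Shared: x=4 y=2 z=4. PCs: A@0 B@1 C@0
Step 2: thread A executes A1 (y = z). Shared: x=4 y=4 z=4. PCs: A@1 B@1 C@0
Step 3: thread C executes C1 (x = x * 2). Shared: x=8 y=4 z=4. PCs: A@1 B@1 C@1
Step 4: thread C executes C2 (z = x). Shared: x=8 y=4 z=8. PCs: A@1 B@1 C@2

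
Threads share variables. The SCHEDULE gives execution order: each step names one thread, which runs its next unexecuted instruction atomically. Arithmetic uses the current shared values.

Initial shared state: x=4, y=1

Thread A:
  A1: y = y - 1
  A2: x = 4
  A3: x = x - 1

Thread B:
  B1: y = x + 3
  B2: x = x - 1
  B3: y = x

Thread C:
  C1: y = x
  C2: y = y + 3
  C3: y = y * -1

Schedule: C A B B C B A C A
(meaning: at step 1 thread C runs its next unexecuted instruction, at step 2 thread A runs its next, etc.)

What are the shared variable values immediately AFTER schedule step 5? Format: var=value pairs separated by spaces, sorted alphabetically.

Step 1: thread C executes C1 (y = x). Shared: x=4 y=4. PCs: A@0 B@0 C@1
Step 2: thread A executes A1 (y = y - 1). Shared: x=4 y=3. PCs: A@1 B@0 C@1
Step 3: thread B executes B1 (y = x + 3). Shared: x=4 y=7. PCs: A@1 B@1 C@1
Step 4: thread B executes B2 (x = x - 1). Shared: x=3 y=7. PCs: A@1 B@2 C@1
Step 5: thread C executes C2 (y = y + 3). Shared: x=3 y=10. PCs: A@1 B@2 C@2

Answer: x=3 y=10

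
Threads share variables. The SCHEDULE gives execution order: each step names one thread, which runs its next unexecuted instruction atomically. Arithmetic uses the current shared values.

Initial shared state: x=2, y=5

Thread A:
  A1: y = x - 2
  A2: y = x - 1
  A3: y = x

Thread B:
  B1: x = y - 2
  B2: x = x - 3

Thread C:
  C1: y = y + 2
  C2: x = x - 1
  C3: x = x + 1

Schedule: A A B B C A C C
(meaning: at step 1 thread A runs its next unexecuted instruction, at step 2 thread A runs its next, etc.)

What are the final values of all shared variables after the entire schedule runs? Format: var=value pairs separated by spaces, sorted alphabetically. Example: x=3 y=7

Step 1: thread A executes A1 (y = x - 2). Shared: x=2 y=0. PCs: A@1 B@0 C@0
Step 2: thread A executes A2 (y = x - 1). Shared: x=2 y=1. PCs: A@2 B@0 C@0
Step 3: thread B executes B1 (x = y - 2). Shared: x=-1 y=1. PCs: A@2 B@1 C@0
Step 4: thread B executes B2 (x = x - 3). Shared: x=-4 y=1. PCs: A@2 B@2 C@0
Step 5: thread C executes C1 (y = y + 2). Shared: x=-4 y=3. PCs: A@2 B@2 C@1
Step 6: thread A executes A3 (y = x). Shared: x=-4 y=-4. PCs: A@3 B@2 C@1
Step 7: thread C executes C2 (x = x - 1). Shared: x=-5 y=-4. PCs: A@3 B@2 C@2
Step 8: thread C executes C3 (x = x + 1). Shared: x=-4 y=-4. PCs: A@3 B@2 C@3

Answer: x=-4 y=-4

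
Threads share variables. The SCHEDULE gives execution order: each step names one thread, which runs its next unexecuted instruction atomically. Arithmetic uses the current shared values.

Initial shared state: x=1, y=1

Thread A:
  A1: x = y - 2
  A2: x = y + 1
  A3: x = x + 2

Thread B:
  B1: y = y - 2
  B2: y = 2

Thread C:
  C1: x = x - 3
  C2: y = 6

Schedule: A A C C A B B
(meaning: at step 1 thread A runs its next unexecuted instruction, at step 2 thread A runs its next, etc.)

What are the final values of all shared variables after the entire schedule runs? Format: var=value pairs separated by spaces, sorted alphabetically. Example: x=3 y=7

Step 1: thread A executes A1 (x = y - 2). Shared: x=-1 y=1. PCs: A@1 B@0 C@0
Step 2: thread A executes A2 (x = y + 1). Shared: x=2 y=1. PCs: A@2 B@0 C@0
Step 3: thread C executes C1 (x = x - 3). Shared: x=-1 y=1. PCs: A@2 B@0 C@1
Step 4: thread C executes C2 (y = 6). Shared: x=-1 y=6. PCs: A@2 B@0 C@2
Step 5: thread A executes A3 (x = x + 2). Shared: x=1 y=6. PCs: A@3 B@0 C@2
Step 6: thread B executes B1 (y = y - 2). Shared: x=1 y=4. PCs: A@3 B@1 C@2
Step 7: thread B executes B2 (y = 2). Shared: x=1 y=2. PCs: A@3 B@2 C@2

Answer: x=1 y=2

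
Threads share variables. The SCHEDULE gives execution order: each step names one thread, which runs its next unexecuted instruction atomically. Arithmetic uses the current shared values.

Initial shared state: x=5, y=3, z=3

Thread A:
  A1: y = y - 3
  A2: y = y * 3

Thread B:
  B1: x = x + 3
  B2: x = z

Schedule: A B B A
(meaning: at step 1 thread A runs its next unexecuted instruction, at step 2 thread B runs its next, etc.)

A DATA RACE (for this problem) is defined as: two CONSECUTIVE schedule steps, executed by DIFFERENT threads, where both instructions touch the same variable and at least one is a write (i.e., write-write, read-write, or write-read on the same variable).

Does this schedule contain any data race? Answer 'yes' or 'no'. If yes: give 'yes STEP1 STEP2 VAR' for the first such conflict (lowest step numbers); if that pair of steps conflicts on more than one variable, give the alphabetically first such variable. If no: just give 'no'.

Steps 1,2: A(r=y,w=y) vs B(r=x,w=x). No conflict.
Steps 2,3: same thread (B). No race.
Steps 3,4: B(r=z,w=x) vs A(r=y,w=y). No conflict.

Answer: no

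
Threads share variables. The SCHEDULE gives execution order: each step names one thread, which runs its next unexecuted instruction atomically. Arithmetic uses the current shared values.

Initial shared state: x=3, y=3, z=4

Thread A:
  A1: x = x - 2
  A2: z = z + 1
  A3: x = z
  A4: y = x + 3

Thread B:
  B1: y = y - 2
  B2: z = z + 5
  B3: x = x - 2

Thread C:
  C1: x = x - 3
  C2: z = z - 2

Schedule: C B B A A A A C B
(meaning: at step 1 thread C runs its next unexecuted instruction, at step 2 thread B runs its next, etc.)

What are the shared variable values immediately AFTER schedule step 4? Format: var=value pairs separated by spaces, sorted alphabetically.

Step 1: thread C executes C1 (x = x - 3). Shared: x=0 y=3 z=4. PCs: A@0 B@0 C@1
Step 2: thread B executes B1 (y = y - 2). Shared: x=0 y=1 z=4. PCs: A@0 B@1 C@1
Step 3: thread B executes B2 (z = z + 5). Shared: x=0 y=1 z=9. PCs: A@0 B@2 C@1
Step 4: thread A executes A1 (x = x - 2). Shared: x=-2 y=1 z=9. PCs: A@1 B@2 C@1

Answer: x=-2 y=1 z=9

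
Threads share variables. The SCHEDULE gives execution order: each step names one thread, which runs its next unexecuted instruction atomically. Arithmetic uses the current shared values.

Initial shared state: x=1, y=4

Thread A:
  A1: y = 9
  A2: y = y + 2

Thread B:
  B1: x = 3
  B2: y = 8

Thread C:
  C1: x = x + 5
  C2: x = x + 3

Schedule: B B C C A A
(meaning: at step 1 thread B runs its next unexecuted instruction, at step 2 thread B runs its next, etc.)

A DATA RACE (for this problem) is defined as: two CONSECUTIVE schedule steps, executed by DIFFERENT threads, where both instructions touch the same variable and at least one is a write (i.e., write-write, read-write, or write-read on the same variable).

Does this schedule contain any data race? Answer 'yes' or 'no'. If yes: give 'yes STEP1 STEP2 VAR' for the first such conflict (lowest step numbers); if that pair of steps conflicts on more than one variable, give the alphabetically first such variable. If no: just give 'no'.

Answer: no

Derivation:
Steps 1,2: same thread (B). No race.
Steps 2,3: B(r=-,w=y) vs C(r=x,w=x). No conflict.
Steps 3,4: same thread (C). No race.
Steps 4,5: C(r=x,w=x) vs A(r=-,w=y). No conflict.
Steps 5,6: same thread (A). No race.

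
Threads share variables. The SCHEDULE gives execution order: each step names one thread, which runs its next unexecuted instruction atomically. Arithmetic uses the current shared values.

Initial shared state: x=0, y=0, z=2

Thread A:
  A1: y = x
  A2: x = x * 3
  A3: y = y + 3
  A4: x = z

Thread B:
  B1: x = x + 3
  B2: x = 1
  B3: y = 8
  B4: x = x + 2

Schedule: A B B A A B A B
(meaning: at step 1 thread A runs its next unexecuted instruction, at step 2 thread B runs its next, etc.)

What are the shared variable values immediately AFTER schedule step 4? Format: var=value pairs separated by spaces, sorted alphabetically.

Step 1: thread A executes A1 (y = x). Shared: x=0 y=0 z=2. PCs: A@1 B@0
Step 2: thread B executes B1 (x = x + 3). Shared: x=3 y=0 z=2. PCs: A@1 B@1
Step 3: thread B executes B2 (x = 1). Shared: x=1 y=0 z=2. PCs: A@1 B@2
Step 4: thread A executes A2 (x = x * 3). Shared: x=3 y=0 z=2. PCs: A@2 B@2

Answer: x=3 y=0 z=2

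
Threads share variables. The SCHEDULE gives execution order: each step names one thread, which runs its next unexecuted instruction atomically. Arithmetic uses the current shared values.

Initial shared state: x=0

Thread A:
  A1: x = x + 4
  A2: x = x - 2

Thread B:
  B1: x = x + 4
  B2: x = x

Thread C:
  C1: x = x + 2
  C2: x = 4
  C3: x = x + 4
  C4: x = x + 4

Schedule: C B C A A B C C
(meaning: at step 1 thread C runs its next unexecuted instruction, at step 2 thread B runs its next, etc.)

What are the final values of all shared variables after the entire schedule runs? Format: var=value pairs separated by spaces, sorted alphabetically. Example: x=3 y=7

Step 1: thread C executes C1 (x = x + 2). Shared: x=2. PCs: A@0 B@0 C@1
Step 2: thread B executes B1 (x = x + 4). Shared: x=6. PCs: A@0 B@1 C@1
Step 3: thread C executes C2 (x = 4). Shared: x=4. PCs: A@0 B@1 C@2
Step 4: thread A executes A1 (x = x + 4). Shared: x=8. PCs: A@1 B@1 C@2
Step 5: thread A executes A2 (x = x - 2). Shared: x=6. PCs: A@2 B@1 C@2
Step 6: thread B executes B2 (x = x). Shared: x=6. PCs: A@2 B@2 C@2
Step 7: thread C executes C3 (x = x + 4). Shared: x=10. PCs: A@2 B@2 C@3
Step 8: thread C executes C4 (x = x + 4). Shared: x=14. PCs: A@2 B@2 C@4

Answer: x=14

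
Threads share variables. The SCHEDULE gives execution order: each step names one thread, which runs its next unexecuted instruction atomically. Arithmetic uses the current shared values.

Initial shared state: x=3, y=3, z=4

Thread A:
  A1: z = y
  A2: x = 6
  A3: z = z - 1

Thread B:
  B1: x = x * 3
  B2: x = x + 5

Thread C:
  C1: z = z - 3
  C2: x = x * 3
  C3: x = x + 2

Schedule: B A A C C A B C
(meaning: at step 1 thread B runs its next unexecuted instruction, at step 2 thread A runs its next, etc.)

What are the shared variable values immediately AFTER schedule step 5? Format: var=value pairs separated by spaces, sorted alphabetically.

Answer: x=18 y=3 z=0

Derivation:
Step 1: thread B executes B1 (x = x * 3). Shared: x=9 y=3 z=4. PCs: A@0 B@1 C@0
Step 2: thread A executes A1 (z = y). Shared: x=9 y=3 z=3. PCs: A@1 B@1 C@0
Step 3: thread A executes A2 (x = 6). Shared: x=6 y=3 z=3. PCs: A@2 B@1 C@0
Step 4: thread C executes C1 (z = z - 3). Shared: x=6 y=3 z=0. PCs: A@2 B@1 C@1
Step 5: thread C executes C2 (x = x * 3). Shared: x=18 y=3 z=0. PCs: A@2 B@1 C@2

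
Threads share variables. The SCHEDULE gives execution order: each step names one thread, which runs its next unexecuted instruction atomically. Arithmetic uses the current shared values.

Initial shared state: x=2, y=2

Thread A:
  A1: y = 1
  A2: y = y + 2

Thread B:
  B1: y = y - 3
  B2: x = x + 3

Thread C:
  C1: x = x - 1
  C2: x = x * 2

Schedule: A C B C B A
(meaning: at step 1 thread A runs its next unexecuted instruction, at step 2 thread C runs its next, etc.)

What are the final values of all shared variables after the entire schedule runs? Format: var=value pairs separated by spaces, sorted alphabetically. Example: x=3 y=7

Answer: x=5 y=0

Derivation:
Step 1: thread A executes A1 (y = 1). Shared: x=2 y=1. PCs: A@1 B@0 C@0
Step 2: thread C executes C1 (x = x - 1). Shared: x=1 y=1. PCs: A@1 B@0 C@1
Step 3: thread B executes B1 (y = y - 3). Shared: x=1 y=-2. PCs: A@1 B@1 C@1
Step 4: thread C executes C2 (x = x * 2). Shared: x=2 y=-2. PCs: A@1 B@1 C@2
Step 5: thread B executes B2 (x = x + 3). Shared: x=5 y=-2. PCs: A@1 B@2 C@2
Step 6: thread A executes A2 (y = y + 2). Shared: x=5 y=0. PCs: A@2 B@2 C@2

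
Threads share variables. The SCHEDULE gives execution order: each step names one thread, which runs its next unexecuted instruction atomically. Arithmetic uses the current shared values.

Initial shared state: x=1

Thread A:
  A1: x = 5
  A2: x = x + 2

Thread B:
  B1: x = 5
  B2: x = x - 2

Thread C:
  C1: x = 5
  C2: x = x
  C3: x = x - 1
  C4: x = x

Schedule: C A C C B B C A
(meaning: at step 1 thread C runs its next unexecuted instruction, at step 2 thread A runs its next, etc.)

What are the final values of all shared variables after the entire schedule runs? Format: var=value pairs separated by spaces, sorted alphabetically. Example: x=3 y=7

Step 1: thread C executes C1 (x = 5). Shared: x=5. PCs: A@0 B@0 C@1
Step 2: thread A executes A1 (x = 5). Shared: x=5. PCs: A@1 B@0 C@1
Step 3: thread C executes C2 (x = x). Shared: x=5. PCs: A@1 B@0 C@2
Step 4: thread C executes C3 (x = x - 1). Shared: x=4. PCs: A@1 B@0 C@3
Step 5: thread B executes B1 (x = 5). Shared: x=5. PCs: A@1 B@1 C@3
Step 6: thread B executes B2 (x = x - 2). Shared: x=3. PCs: A@1 B@2 C@3
Step 7: thread C executes C4 (x = x). Shared: x=3. PCs: A@1 B@2 C@4
Step 8: thread A executes A2 (x = x + 2). Shared: x=5. PCs: A@2 B@2 C@4

Answer: x=5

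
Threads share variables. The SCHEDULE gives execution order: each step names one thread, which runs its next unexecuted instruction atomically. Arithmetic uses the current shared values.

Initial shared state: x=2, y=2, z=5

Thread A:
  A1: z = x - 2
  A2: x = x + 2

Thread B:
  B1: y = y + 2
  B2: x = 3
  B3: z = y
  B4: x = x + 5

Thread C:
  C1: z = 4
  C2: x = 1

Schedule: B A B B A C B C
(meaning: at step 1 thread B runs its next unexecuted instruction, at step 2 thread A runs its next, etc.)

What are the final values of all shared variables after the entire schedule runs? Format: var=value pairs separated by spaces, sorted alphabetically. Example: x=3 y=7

Answer: x=1 y=4 z=4

Derivation:
Step 1: thread B executes B1 (y = y + 2). Shared: x=2 y=4 z=5. PCs: A@0 B@1 C@0
Step 2: thread A executes A1 (z = x - 2). Shared: x=2 y=4 z=0. PCs: A@1 B@1 C@0
Step 3: thread B executes B2 (x = 3). Shared: x=3 y=4 z=0. PCs: A@1 B@2 C@0
Step 4: thread B executes B3 (z = y). Shared: x=3 y=4 z=4. PCs: A@1 B@3 C@0
Step 5: thread A executes A2 (x = x + 2). Shared: x=5 y=4 z=4. PCs: A@2 B@3 C@0
Step 6: thread C executes C1 (z = 4). Shared: x=5 y=4 z=4. PCs: A@2 B@3 C@1
Step 7: thread B executes B4 (x = x + 5). Shared: x=10 y=4 z=4. PCs: A@2 B@4 C@1
Step 8: thread C executes C2 (x = 1). Shared: x=1 y=4 z=4. PCs: A@2 B@4 C@2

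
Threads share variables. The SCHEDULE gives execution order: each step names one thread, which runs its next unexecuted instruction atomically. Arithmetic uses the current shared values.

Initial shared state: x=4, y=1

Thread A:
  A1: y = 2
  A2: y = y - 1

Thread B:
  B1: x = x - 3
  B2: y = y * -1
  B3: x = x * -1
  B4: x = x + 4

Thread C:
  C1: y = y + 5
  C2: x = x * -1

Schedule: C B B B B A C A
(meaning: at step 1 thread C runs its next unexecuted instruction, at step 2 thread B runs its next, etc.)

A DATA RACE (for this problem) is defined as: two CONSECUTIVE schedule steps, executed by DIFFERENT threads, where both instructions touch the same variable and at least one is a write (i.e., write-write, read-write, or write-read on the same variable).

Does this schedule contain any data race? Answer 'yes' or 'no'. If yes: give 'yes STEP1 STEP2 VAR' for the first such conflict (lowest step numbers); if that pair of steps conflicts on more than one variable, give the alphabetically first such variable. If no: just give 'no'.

Answer: no

Derivation:
Steps 1,2: C(r=y,w=y) vs B(r=x,w=x). No conflict.
Steps 2,3: same thread (B). No race.
Steps 3,4: same thread (B). No race.
Steps 4,5: same thread (B). No race.
Steps 5,6: B(r=x,w=x) vs A(r=-,w=y). No conflict.
Steps 6,7: A(r=-,w=y) vs C(r=x,w=x). No conflict.
Steps 7,8: C(r=x,w=x) vs A(r=y,w=y). No conflict.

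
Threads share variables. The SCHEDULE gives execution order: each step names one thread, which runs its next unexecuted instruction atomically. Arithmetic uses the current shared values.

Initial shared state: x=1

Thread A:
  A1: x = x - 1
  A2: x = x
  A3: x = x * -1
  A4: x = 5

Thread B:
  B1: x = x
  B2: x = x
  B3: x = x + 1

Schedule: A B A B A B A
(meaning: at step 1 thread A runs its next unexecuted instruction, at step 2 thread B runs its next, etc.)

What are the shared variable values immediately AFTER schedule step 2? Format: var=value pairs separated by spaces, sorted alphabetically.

Step 1: thread A executes A1 (x = x - 1). Shared: x=0. PCs: A@1 B@0
Step 2: thread B executes B1 (x = x). Shared: x=0. PCs: A@1 B@1

Answer: x=0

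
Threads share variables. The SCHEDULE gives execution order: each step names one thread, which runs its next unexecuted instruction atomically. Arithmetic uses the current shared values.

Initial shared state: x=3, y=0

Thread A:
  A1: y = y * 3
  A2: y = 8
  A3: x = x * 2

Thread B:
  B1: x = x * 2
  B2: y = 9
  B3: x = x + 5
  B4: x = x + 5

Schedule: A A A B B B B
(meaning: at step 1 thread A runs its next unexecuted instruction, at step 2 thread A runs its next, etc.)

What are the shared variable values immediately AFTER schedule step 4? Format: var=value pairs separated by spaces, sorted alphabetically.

Step 1: thread A executes A1 (y = y * 3). Shared: x=3 y=0. PCs: A@1 B@0
Step 2: thread A executes A2 (y = 8). Shared: x=3 y=8. PCs: A@2 B@0
Step 3: thread A executes A3 (x = x * 2). Shared: x=6 y=8. PCs: A@3 B@0
Step 4: thread B executes B1 (x = x * 2). Shared: x=12 y=8. PCs: A@3 B@1

Answer: x=12 y=8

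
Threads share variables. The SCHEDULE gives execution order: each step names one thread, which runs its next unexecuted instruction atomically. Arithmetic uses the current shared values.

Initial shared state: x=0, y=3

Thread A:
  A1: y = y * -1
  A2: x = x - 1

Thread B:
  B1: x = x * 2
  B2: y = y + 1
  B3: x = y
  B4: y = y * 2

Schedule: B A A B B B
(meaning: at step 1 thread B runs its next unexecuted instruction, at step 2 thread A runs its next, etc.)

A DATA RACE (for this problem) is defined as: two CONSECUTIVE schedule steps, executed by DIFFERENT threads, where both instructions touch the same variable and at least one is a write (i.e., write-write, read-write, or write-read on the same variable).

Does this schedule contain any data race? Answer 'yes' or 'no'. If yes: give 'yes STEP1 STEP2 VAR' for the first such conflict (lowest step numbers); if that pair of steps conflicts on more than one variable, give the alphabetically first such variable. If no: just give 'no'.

Steps 1,2: B(r=x,w=x) vs A(r=y,w=y). No conflict.
Steps 2,3: same thread (A). No race.
Steps 3,4: A(r=x,w=x) vs B(r=y,w=y). No conflict.
Steps 4,5: same thread (B). No race.
Steps 5,6: same thread (B). No race.

Answer: no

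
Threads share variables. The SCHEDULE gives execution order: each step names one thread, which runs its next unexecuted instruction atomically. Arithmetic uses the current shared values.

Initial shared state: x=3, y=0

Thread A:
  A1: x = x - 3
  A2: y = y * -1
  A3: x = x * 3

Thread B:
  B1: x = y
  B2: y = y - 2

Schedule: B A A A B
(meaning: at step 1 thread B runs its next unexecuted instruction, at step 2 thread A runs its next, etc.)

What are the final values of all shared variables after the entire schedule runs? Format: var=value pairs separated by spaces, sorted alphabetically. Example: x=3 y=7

Step 1: thread B executes B1 (x = y). Shared: x=0 y=0. PCs: A@0 B@1
Step 2: thread A executes A1 (x = x - 3). Shared: x=-3 y=0. PCs: A@1 B@1
Step 3: thread A executes A2 (y = y * -1). Shared: x=-3 y=0. PCs: A@2 B@1
Step 4: thread A executes A3 (x = x * 3). Shared: x=-9 y=0. PCs: A@3 B@1
Step 5: thread B executes B2 (y = y - 2). Shared: x=-9 y=-2. PCs: A@3 B@2

Answer: x=-9 y=-2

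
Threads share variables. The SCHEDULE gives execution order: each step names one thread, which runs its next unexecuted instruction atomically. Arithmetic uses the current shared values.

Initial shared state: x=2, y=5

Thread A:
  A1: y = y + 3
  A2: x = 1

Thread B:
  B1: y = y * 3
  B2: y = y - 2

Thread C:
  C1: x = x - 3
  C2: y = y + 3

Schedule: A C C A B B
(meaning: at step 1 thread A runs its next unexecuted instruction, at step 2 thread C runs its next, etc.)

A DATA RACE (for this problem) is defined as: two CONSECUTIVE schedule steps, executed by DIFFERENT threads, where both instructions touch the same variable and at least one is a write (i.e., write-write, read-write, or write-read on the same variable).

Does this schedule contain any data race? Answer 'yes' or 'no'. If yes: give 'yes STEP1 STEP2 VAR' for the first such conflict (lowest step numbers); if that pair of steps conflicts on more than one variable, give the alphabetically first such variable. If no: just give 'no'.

Answer: no

Derivation:
Steps 1,2: A(r=y,w=y) vs C(r=x,w=x). No conflict.
Steps 2,3: same thread (C). No race.
Steps 3,4: C(r=y,w=y) vs A(r=-,w=x). No conflict.
Steps 4,5: A(r=-,w=x) vs B(r=y,w=y). No conflict.
Steps 5,6: same thread (B). No race.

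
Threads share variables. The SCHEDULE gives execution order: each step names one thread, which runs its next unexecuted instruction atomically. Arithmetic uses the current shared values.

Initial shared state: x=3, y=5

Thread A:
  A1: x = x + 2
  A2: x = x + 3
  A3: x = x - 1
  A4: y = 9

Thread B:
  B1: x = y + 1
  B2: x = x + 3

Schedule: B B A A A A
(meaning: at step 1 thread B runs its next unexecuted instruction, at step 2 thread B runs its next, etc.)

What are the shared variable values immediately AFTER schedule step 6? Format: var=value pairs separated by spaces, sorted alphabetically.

Step 1: thread B executes B1 (x = y + 1). Shared: x=6 y=5. PCs: A@0 B@1
Step 2: thread B executes B2 (x = x + 3). Shared: x=9 y=5. PCs: A@0 B@2
Step 3: thread A executes A1 (x = x + 2). Shared: x=11 y=5. PCs: A@1 B@2
Step 4: thread A executes A2 (x = x + 3). Shared: x=14 y=5. PCs: A@2 B@2
Step 5: thread A executes A3 (x = x - 1). Shared: x=13 y=5. PCs: A@3 B@2
Step 6: thread A executes A4 (y = 9). Shared: x=13 y=9. PCs: A@4 B@2

Answer: x=13 y=9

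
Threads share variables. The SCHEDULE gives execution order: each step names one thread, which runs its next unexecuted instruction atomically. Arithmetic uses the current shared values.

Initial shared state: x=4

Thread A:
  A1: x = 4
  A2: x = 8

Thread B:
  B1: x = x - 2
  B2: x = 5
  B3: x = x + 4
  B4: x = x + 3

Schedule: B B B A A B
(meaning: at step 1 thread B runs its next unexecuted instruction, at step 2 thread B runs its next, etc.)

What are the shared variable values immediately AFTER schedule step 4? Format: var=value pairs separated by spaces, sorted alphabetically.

Answer: x=4

Derivation:
Step 1: thread B executes B1 (x = x - 2). Shared: x=2. PCs: A@0 B@1
Step 2: thread B executes B2 (x = 5). Shared: x=5. PCs: A@0 B@2
Step 3: thread B executes B3 (x = x + 4). Shared: x=9. PCs: A@0 B@3
Step 4: thread A executes A1 (x = 4). Shared: x=4. PCs: A@1 B@3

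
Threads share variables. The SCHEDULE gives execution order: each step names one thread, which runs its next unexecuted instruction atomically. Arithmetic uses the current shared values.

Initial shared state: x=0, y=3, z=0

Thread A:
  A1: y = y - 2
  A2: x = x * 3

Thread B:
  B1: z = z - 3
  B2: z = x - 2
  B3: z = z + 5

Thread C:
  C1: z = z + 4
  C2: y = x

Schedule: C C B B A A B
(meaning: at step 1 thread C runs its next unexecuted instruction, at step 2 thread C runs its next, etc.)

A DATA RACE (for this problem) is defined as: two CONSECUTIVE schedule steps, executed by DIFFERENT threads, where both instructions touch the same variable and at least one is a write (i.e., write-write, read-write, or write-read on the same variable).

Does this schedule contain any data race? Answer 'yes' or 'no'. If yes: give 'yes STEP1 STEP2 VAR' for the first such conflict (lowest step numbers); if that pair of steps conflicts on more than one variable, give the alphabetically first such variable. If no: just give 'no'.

Steps 1,2: same thread (C). No race.
Steps 2,3: C(r=x,w=y) vs B(r=z,w=z). No conflict.
Steps 3,4: same thread (B). No race.
Steps 4,5: B(r=x,w=z) vs A(r=y,w=y). No conflict.
Steps 5,6: same thread (A). No race.
Steps 6,7: A(r=x,w=x) vs B(r=z,w=z). No conflict.

Answer: no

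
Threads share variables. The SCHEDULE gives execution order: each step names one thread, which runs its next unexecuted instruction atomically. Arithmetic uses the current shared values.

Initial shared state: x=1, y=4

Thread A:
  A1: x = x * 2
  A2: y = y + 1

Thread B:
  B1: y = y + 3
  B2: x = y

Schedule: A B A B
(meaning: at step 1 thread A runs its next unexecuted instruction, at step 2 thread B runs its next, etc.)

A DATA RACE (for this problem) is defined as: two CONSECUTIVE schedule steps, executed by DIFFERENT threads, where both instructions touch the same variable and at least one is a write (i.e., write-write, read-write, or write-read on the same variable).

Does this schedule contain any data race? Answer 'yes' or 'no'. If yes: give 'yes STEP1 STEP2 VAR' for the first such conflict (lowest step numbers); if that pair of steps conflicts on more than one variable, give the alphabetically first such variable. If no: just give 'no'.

Steps 1,2: A(r=x,w=x) vs B(r=y,w=y). No conflict.
Steps 2,3: B(y = y + 3) vs A(y = y + 1). RACE on y (W-W).
Steps 3,4: A(y = y + 1) vs B(x = y). RACE on y (W-R).
First conflict at steps 2,3.

Answer: yes 2 3 y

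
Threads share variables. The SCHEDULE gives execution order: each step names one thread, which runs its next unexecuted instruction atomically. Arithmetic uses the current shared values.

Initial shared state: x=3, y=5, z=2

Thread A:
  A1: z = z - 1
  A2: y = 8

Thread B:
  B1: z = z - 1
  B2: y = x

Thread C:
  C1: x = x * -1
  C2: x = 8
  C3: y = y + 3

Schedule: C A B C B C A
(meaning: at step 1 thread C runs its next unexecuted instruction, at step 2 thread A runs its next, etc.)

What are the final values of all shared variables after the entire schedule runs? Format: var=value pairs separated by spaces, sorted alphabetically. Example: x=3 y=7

Answer: x=8 y=8 z=0

Derivation:
Step 1: thread C executes C1 (x = x * -1). Shared: x=-3 y=5 z=2. PCs: A@0 B@0 C@1
Step 2: thread A executes A1 (z = z - 1). Shared: x=-3 y=5 z=1. PCs: A@1 B@0 C@1
Step 3: thread B executes B1 (z = z - 1). Shared: x=-3 y=5 z=0. PCs: A@1 B@1 C@1
Step 4: thread C executes C2 (x = 8). Shared: x=8 y=5 z=0. PCs: A@1 B@1 C@2
Step 5: thread B executes B2 (y = x). Shared: x=8 y=8 z=0. PCs: A@1 B@2 C@2
Step 6: thread C executes C3 (y = y + 3). Shared: x=8 y=11 z=0. PCs: A@1 B@2 C@3
Step 7: thread A executes A2 (y = 8). Shared: x=8 y=8 z=0. PCs: A@2 B@2 C@3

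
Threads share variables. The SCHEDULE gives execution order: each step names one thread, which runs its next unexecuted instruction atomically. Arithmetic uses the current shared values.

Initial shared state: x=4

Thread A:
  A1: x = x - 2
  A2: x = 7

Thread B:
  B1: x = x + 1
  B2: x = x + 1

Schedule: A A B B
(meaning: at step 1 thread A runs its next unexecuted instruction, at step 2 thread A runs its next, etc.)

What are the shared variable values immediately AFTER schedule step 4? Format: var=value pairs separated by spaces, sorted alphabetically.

Step 1: thread A executes A1 (x = x - 2). Shared: x=2. PCs: A@1 B@0
Step 2: thread A executes A2 (x = 7). Shared: x=7. PCs: A@2 B@0
Step 3: thread B executes B1 (x = x + 1). Shared: x=8. PCs: A@2 B@1
Step 4: thread B executes B2 (x = x + 1). Shared: x=9. PCs: A@2 B@2

Answer: x=9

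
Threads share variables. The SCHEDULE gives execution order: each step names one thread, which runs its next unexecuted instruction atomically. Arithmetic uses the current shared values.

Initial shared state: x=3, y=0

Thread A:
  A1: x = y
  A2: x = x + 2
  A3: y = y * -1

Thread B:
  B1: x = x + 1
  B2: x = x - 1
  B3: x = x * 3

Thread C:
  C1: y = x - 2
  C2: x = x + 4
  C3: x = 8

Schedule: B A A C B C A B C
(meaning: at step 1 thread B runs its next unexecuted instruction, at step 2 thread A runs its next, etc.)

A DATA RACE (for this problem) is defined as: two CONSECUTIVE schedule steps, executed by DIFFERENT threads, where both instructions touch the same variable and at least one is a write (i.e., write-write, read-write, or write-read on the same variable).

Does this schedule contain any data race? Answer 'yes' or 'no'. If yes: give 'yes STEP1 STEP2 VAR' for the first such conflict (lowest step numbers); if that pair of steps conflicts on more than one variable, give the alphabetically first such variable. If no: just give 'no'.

Answer: yes 1 2 x

Derivation:
Steps 1,2: B(x = x + 1) vs A(x = y). RACE on x (W-W).
Steps 2,3: same thread (A). No race.
Steps 3,4: A(x = x + 2) vs C(y = x - 2). RACE on x (W-R).
Steps 4,5: C(y = x - 2) vs B(x = x - 1). RACE on x (R-W).
Steps 5,6: B(x = x - 1) vs C(x = x + 4). RACE on x (W-W).
Steps 6,7: C(r=x,w=x) vs A(r=y,w=y). No conflict.
Steps 7,8: A(r=y,w=y) vs B(r=x,w=x). No conflict.
Steps 8,9: B(x = x * 3) vs C(x = 8). RACE on x (W-W).
First conflict at steps 1,2.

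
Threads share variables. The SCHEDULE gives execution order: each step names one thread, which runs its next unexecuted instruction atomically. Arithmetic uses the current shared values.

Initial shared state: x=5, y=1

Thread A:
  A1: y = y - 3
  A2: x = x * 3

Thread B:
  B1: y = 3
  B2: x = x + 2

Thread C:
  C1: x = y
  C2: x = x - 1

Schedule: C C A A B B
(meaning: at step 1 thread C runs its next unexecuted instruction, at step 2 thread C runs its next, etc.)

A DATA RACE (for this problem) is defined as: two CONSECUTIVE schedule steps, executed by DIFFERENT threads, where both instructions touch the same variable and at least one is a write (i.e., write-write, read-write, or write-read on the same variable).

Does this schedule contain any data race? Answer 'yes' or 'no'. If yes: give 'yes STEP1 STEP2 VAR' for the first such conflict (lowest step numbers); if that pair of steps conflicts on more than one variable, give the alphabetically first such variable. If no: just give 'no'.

Steps 1,2: same thread (C). No race.
Steps 2,3: C(r=x,w=x) vs A(r=y,w=y). No conflict.
Steps 3,4: same thread (A). No race.
Steps 4,5: A(r=x,w=x) vs B(r=-,w=y). No conflict.
Steps 5,6: same thread (B). No race.

Answer: no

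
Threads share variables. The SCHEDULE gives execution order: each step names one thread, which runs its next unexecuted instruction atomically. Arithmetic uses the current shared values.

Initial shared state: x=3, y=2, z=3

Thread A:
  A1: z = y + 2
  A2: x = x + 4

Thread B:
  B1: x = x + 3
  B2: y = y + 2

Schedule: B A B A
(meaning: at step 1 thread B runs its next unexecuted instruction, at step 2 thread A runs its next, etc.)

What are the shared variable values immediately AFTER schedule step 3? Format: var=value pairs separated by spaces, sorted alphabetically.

Step 1: thread B executes B1 (x = x + 3). Shared: x=6 y=2 z=3. PCs: A@0 B@1
Step 2: thread A executes A1 (z = y + 2). Shared: x=6 y=2 z=4. PCs: A@1 B@1
Step 3: thread B executes B2 (y = y + 2). Shared: x=6 y=4 z=4. PCs: A@1 B@2

Answer: x=6 y=4 z=4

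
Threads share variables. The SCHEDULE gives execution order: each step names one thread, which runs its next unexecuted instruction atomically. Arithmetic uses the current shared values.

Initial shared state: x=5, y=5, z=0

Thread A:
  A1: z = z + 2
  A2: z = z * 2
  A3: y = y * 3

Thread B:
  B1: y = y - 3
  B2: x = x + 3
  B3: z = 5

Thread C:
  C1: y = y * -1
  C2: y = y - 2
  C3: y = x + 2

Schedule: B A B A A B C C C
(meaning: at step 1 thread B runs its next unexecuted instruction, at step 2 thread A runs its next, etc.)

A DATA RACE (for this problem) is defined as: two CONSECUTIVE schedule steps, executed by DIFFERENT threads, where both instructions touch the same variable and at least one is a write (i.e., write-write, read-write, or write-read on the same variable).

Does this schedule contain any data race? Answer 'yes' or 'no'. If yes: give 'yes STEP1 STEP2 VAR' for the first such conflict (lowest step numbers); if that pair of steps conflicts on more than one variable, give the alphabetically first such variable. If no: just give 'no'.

Steps 1,2: B(r=y,w=y) vs A(r=z,w=z). No conflict.
Steps 2,3: A(r=z,w=z) vs B(r=x,w=x). No conflict.
Steps 3,4: B(r=x,w=x) vs A(r=z,w=z). No conflict.
Steps 4,5: same thread (A). No race.
Steps 5,6: A(r=y,w=y) vs B(r=-,w=z). No conflict.
Steps 6,7: B(r=-,w=z) vs C(r=y,w=y). No conflict.
Steps 7,8: same thread (C). No race.
Steps 8,9: same thread (C). No race.

Answer: no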